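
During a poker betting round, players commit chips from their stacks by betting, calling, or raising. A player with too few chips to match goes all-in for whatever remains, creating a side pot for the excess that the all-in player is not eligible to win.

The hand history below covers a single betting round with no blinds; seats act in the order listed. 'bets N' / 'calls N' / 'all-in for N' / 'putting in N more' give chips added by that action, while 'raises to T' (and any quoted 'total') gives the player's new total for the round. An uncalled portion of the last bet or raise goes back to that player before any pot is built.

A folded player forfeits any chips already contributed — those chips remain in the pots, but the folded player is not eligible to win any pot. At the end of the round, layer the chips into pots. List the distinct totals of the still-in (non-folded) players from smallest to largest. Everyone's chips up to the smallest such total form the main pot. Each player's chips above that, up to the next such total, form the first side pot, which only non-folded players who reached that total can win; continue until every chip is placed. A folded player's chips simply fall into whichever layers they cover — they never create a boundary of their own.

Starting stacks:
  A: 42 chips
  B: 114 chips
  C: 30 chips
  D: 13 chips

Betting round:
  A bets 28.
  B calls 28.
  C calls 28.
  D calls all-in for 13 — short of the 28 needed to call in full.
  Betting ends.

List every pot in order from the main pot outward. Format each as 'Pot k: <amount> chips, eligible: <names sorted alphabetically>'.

Contributions: A=28, B=28, C=28, D=13
Pot levels (distinct totals of non-folded players): 13, 28
Layer 1-13: 13 each from A, B, C, D = 13*4 = 52 chips; eligible A, B, C, D
Layer 14-28: 15 each from A, B, C = 15*3 = 45 chips; eligible A, B, C

Pot 1: 52 chips, eligible: A, B, C, D
Pot 2: 45 chips, eligible: A, B, C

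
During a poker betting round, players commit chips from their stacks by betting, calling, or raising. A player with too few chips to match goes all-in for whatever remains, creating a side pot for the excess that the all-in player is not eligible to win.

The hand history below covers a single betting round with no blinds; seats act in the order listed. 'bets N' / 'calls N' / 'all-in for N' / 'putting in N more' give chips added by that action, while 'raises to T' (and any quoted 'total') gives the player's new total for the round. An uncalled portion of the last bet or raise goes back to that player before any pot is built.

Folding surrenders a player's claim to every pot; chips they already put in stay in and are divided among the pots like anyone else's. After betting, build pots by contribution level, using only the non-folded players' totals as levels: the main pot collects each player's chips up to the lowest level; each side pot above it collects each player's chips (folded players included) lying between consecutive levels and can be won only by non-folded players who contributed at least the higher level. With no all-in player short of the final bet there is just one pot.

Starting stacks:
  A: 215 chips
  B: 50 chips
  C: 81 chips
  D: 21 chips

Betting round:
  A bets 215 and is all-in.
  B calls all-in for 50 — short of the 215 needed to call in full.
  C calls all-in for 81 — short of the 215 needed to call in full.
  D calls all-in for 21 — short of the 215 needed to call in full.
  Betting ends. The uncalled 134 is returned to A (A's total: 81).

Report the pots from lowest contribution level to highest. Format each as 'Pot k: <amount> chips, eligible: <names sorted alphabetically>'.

Pot 1: 84 chips, eligible: A, B, C, D
Pot 2: 87 chips, eligible: A, B, C
Pot 3: 62 chips, eligible: A, C

Derivation:
Contributions (after 134 returned to A): A=81, B=50, C=81, D=21
Pot levels (distinct totals of non-folded players): 21, 50, 81
Layer 1-21: 21 each from A, B, C, D = 21*4 = 84 chips; eligible A, B, C, D
Layer 22-50: 29 each from A, B, C = 29*3 = 87 chips; eligible A, B, C
Layer 51-81: 31 each from A, C = 31*2 = 62 chips; eligible A, C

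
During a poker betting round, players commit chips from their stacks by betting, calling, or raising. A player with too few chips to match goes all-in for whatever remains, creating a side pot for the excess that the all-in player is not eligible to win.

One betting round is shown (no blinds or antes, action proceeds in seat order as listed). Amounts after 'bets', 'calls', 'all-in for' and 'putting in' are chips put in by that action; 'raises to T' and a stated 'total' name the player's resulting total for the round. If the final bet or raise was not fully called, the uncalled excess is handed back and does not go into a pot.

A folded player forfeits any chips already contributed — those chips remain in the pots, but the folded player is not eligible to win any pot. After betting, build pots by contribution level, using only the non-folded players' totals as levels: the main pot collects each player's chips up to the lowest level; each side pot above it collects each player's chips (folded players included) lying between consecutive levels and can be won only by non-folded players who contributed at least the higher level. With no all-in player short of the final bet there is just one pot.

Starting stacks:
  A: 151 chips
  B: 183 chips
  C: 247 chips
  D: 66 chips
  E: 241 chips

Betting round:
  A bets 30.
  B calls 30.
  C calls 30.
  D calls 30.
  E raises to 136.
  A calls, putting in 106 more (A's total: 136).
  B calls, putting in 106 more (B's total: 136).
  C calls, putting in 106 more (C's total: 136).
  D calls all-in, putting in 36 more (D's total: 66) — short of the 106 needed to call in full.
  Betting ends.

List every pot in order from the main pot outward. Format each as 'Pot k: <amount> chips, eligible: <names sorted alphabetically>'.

Pot 1: 330 chips, eligible: A, B, C, D, E
Pot 2: 280 chips, eligible: A, B, C, E

Derivation:
Contributions: A=136, B=136, C=136, D=66, E=136
Pot levels (distinct totals of non-folded players): 66, 136
Layer 1-66: 66 each from A, B, C, D, E = 66*5 = 330 chips; eligible A, B, C, D, E
Layer 67-136: 70 each from A, B, C, E = 70*4 = 280 chips; eligible A, B, C, E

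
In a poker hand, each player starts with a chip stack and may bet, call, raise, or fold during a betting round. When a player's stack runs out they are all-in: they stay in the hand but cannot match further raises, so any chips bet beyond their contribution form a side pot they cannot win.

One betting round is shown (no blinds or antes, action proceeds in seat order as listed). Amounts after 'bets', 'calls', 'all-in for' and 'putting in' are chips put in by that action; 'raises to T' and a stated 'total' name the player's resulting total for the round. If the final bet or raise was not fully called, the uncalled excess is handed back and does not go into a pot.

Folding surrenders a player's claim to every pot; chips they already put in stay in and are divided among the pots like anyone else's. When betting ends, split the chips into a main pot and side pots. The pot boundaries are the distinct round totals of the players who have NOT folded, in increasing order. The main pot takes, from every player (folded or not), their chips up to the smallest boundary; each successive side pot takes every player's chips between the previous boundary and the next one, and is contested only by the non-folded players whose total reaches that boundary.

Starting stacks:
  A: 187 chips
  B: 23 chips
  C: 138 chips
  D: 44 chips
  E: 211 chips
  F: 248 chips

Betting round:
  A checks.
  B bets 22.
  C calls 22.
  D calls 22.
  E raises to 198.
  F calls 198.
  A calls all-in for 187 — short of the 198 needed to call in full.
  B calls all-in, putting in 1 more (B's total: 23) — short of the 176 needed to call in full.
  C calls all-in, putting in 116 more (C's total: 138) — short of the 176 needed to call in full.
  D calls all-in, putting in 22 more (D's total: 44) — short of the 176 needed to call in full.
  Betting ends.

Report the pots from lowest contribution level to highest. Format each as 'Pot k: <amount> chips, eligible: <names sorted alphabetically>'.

Pot 1: 138 chips, eligible: A, B, C, D, E, F
Pot 2: 105 chips, eligible: A, C, D, E, F
Pot 3: 376 chips, eligible: A, C, E, F
Pot 4: 147 chips, eligible: A, E, F
Pot 5: 22 chips, eligible: E, F

Derivation:
Contributions: A=187, B=23, C=138, D=44, E=198, F=198
Pot levels (distinct totals of non-folded players): 23, 44, 138, 187, 198
Layer 1-23: 23 each from A, B, C, D, E, F = 23*6 = 138 chips; eligible A, B, C, D, E, F
Layer 24-44: 21 each from A, C, D, E, F = 21*5 = 105 chips; eligible A, C, D, E, F
Layer 45-138: 94 each from A, C, E, F = 94*4 = 376 chips; eligible A, C, E, F
Layer 139-187: 49 each from A, E, F = 49*3 = 147 chips; eligible A, E, F
Layer 188-198: 11 each from E, F = 11*2 = 22 chips; eligible E, F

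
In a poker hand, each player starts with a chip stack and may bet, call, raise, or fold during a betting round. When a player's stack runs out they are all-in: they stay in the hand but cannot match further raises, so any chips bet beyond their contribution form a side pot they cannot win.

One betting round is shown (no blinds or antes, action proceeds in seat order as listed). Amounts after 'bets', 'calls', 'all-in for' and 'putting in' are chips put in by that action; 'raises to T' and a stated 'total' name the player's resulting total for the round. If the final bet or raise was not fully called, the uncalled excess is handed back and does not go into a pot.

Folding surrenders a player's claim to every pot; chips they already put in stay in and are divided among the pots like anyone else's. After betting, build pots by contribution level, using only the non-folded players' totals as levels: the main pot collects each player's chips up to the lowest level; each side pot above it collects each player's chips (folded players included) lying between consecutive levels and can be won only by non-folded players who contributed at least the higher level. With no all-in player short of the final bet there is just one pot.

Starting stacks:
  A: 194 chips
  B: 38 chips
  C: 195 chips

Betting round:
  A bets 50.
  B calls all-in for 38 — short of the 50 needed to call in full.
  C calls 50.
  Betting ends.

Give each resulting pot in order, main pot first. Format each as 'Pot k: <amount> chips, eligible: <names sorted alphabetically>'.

Pot 1: 114 chips, eligible: A, B, C
Pot 2: 24 chips, eligible: A, C

Derivation:
Contributions: A=50, B=38, C=50
Pot levels (distinct totals of non-folded players): 38, 50
Layer 1-38: 38 each from A, B, C = 38*3 = 114 chips; eligible A, B, C
Layer 39-50: 12 each from A, C = 12*2 = 24 chips; eligible A, C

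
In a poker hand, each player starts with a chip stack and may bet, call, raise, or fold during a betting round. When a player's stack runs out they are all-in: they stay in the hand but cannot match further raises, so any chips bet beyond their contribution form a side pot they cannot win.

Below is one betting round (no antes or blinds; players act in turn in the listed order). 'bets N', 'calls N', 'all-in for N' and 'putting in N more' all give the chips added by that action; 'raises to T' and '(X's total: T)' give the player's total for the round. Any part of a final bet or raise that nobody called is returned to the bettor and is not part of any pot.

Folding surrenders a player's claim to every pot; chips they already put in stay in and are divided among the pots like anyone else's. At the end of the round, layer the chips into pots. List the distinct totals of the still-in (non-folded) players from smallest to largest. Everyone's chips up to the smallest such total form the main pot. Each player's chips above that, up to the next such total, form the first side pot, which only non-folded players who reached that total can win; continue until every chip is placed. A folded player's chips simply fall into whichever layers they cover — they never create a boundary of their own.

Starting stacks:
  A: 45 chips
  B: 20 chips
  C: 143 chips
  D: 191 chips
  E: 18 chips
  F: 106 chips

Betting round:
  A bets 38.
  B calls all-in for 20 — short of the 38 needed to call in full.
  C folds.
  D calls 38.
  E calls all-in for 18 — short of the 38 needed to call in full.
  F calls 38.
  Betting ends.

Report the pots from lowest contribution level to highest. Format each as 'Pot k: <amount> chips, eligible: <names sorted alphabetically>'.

Contributions: A=38, B=20, D=38, E=18, F=38
Folded: C
Pot levels (distinct totals of non-folded players): 18, 20, 38
Layer 1-18: 18 each from A, B, D, E, F = 18*5 = 90 chips; eligible A, B, D, E, F
Layer 19-20: 2 each from A, B, D, F = 2*4 = 8 chips; eligible A, B, D, F
Layer 21-38: 18 each from A, D, F = 18*3 = 54 chips; eligible A, D, F

Pot 1: 90 chips, eligible: A, B, D, E, F
Pot 2: 8 chips, eligible: A, B, D, F
Pot 3: 54 chips, eligible: A, D, F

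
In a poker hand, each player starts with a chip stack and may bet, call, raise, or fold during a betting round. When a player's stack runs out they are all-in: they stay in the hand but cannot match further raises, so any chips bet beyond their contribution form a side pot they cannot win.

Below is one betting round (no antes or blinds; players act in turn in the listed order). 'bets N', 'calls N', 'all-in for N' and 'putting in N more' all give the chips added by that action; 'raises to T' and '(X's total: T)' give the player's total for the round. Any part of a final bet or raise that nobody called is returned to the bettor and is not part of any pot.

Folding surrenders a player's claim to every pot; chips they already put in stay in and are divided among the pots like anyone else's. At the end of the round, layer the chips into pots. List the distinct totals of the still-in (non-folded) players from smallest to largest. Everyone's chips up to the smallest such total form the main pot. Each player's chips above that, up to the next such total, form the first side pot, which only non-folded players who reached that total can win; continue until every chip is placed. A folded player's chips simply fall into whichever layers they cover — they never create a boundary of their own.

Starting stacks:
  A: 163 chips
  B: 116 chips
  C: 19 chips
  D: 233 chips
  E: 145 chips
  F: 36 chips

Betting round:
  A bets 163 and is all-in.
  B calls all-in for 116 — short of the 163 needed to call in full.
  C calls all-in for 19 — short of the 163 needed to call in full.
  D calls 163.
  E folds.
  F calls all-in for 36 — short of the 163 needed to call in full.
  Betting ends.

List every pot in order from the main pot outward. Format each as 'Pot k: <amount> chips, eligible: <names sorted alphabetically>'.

Contributions: A=163, B=116, C=19, D=163, F=36
Folded: E
Pot levels (distinct totals of non-folded players): 19, 36, 116, 163
Layer 1-19: 19 each from A, B, C, D, F = 19*5 = 95 chips; eligible A, B, C, D, F
Layer 20-36: 17 each from A, B, D, F = 17*4 = 68 chips; eligible A, B, D, F
Layer 37-116: 80 each from A, B, D = 80*3 = 240 chips; eligible A, B, D
Layer 117-163: 47 each from A, D = 47*2 = 94 chips; eligible A, D

Pot 1: 95 chips, eligible: A, B, C, D, F
Pot 2: 68 chips, eligible: A, B, D, F
Pot 3: 240 chips, eligible: A, B, D
Pot 4: 94 chips, eligible: A, D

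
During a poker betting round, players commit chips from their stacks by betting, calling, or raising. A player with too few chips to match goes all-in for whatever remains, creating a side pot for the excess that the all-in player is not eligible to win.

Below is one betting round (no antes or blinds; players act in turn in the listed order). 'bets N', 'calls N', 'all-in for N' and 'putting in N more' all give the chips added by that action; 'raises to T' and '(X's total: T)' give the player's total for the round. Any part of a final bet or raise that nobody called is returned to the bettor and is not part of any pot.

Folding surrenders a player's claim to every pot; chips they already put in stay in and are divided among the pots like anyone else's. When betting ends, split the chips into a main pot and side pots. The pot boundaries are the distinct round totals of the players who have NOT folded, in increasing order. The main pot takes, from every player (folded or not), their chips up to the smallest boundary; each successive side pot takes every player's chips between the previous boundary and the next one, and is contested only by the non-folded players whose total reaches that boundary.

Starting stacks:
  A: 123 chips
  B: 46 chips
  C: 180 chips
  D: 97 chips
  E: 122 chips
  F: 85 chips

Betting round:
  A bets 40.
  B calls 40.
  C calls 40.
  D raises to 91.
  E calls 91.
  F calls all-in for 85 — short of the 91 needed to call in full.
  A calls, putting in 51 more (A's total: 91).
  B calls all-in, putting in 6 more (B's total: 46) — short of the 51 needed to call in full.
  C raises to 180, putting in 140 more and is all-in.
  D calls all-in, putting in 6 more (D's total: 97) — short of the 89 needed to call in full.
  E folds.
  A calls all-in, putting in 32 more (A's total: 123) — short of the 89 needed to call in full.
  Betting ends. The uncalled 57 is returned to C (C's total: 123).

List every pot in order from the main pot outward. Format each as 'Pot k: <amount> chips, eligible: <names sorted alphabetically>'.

Contributions (after 57 returned to C): A=123, B=46, C=123, D=97, E=91, F=85
Folded: E
Pot levels (distinct totals of non-folded players): 46, 85, 97, 123
Layer 1-46: 46 each from A, B, C, D, E, F = 46*6 = 276 chips; eligible A, B, C, D, F
Layer 47-85: 39 each from A, C, D, E, F = 39*5 = 195 chips; eligible A, C, D, F
Layer 86-97: A 12 + C 12 + D 12 + E 6 = 42 chips; eligible A, C, D
Layer 98-123: 26 each from A, C = 26*2 = 52 chips; eligible A, C

Pot 1: 276 chips, eligible: A, B, C, D, F
Pot 2: 195 chips, eligible: A, C, D, F
Pot 3: 42 chips, eligible: A, C, D
Pot 4: 52 chips, eligible: A, C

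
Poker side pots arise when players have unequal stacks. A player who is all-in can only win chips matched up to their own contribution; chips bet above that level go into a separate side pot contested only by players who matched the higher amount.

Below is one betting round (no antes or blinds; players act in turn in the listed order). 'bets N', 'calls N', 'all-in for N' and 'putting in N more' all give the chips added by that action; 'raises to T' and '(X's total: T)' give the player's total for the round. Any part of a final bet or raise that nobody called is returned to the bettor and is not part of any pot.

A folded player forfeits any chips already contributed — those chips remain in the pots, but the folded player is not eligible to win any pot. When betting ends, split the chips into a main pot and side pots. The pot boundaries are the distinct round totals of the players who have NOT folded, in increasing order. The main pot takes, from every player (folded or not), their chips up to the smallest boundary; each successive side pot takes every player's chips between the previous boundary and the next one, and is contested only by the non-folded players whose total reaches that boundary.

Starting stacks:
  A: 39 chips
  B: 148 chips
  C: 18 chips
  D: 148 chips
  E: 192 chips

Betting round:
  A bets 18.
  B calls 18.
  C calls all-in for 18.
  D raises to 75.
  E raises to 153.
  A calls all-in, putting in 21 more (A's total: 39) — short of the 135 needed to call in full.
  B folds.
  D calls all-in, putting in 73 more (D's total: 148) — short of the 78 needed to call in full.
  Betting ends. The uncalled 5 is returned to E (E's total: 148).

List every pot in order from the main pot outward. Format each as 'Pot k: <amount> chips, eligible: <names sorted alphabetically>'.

Contributions (after 5 returned to E): A=39, B=18, C=18, D=148, E=148
Folded: B
Pot levels (distinct totals of non-folded players): 18, 39, 148
Layer 1-18: 18 each from A, B, C, D, E = 18*5 = 90 chips; eligible A, C, D, E
Layer 19-39: 21 each from A, D, E = 21*3 = 63 chips; eligible A, D, E
Layer 40-148: 109 each from D, E = 109*2 = 218 chips; eligible D, E

Pot 1: 90 chips, eligible: A, C, D, E
Pot 2: 63 chips, eligible: A, D, E
Pot 3: 218 chips, eligible: D, E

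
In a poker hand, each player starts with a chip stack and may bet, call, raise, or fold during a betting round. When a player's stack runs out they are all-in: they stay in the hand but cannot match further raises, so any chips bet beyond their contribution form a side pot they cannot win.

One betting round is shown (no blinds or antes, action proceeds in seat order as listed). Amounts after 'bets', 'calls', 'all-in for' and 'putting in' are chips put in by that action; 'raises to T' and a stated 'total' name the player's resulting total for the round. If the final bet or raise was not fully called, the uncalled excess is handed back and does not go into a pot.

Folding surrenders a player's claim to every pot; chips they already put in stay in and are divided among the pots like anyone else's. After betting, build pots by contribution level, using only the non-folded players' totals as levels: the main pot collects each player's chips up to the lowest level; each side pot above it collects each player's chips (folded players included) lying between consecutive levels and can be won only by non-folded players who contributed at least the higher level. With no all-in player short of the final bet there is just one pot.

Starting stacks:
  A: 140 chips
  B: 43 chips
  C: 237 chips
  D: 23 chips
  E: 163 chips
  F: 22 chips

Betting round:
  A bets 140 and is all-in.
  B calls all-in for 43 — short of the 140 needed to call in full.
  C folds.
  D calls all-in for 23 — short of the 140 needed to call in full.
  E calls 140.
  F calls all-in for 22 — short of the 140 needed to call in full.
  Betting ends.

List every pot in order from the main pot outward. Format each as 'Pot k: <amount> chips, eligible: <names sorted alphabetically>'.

Contributions: A=140, B=43, D=23, E=140, F=22
Folded: C
Pot levels (distinct totals of non-folded players): 22, 23, 43, 140
Layer 1-22: 22 each from A, B, D, E, F = 22*5 = 110 chips; eligible A, B, D, E, F
Layer 23-23: 1 each from A, B, D, E = 1*4 = 4 chips; eligible A, B, D, E
Layer 24-43: 20 each from A, B, E = 20*3 = 60 chips; eligible A, B, E
Layer 44-140: 97 each from A, E = 97*2 = 194 chips; eligible A, E

Pot 1: 110 chips, eligible: A, B, D, E, F
Pot 2: 4 chips, eligible: A, B, D, E
Pot 3: 60 chips, eligible: A, B, E
Pot 4: 194 chips, eligible: A, E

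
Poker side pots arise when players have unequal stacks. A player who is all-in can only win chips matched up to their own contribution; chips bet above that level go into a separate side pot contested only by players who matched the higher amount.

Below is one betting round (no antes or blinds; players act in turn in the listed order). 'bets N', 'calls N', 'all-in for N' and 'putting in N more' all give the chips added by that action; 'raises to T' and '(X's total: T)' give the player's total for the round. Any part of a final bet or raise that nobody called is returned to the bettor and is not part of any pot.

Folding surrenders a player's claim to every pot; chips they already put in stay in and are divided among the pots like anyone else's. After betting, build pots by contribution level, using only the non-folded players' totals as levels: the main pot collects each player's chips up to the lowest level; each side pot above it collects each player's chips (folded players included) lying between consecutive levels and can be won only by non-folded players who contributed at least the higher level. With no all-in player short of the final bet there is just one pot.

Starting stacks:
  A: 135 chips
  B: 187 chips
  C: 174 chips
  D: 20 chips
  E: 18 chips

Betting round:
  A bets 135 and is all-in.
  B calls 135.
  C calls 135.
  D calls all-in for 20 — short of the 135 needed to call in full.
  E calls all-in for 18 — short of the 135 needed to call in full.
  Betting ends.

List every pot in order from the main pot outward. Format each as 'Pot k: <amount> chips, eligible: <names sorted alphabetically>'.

Contributions: A=135, B=135, C=135, D=20, E=18
Pot levels (distinct totals of non-folded players): 18, 20, 135
Layer 1-18: 18 each from A, B, C, D, E = 18*5 = 90 chips; eligible A, B, C, D, E
Layer 19-20: 2 each from A, B, C, D = 2*4 = 8 chips; eligible A, B, C, D
Layer 21-135: 115 each from A, B, C = 115*3 = 345 chips; eligible A, B, C

Pot 1: 90 chips, eligible: A, B, C, D, E
Pot 2: 8 chips, eligible: A, B, C, D
Pot 3: 345 chips, eligible: A, B, C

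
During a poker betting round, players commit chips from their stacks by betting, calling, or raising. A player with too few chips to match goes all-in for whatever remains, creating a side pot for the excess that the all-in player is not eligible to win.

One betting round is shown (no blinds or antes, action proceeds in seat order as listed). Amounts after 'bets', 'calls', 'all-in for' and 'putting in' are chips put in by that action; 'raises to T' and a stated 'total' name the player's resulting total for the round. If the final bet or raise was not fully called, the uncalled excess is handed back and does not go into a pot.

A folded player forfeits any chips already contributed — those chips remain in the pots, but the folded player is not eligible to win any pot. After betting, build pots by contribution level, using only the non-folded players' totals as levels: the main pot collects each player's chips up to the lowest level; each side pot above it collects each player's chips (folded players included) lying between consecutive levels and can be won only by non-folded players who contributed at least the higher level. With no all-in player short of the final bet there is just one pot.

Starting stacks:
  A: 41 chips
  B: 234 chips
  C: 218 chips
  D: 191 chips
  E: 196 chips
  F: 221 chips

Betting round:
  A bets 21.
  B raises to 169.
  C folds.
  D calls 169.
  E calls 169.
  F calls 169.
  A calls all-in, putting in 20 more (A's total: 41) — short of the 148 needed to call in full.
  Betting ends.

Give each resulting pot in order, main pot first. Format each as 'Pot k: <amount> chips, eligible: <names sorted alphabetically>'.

Pot 1: 205 chips, eligible: A, B, D, E, F
Pot 2: 512 chips, eligible: B, D, E, F

Derivation:
Contributions: A=41, B=169, D=169, E=169, F=169
Folded: C
Pot levels (distinct totals of non-folded players): 41, 169
Layer 1-41: 41 each from A, B, D, E, F = 41*5 = 205 chips; eligible A, B, D, E, F
Layer 42-169: 128 each from B, D, E, F = 128*4 = 512 chips; eligible B, D, E, F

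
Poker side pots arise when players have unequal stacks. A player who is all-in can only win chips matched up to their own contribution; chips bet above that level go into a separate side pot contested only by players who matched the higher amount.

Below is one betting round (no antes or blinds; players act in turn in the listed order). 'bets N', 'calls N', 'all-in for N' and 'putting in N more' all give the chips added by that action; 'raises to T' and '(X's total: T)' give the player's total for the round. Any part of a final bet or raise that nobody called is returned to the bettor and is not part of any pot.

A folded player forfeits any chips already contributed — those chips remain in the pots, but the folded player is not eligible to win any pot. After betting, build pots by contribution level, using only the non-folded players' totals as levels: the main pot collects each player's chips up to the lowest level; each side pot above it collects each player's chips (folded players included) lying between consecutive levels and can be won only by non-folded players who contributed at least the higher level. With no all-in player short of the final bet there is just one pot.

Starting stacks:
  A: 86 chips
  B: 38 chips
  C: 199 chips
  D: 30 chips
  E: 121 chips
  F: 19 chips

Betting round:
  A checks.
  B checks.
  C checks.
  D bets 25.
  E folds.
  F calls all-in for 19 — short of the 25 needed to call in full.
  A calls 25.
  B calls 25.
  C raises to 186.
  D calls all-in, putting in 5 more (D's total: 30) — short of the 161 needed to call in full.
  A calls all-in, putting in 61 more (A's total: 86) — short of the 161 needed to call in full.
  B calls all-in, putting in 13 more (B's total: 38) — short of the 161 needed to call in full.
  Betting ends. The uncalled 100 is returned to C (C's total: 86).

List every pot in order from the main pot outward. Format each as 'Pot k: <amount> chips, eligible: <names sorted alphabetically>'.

Contributions (after 100 returned to C): A=86, B=38, C=86, D=30, F=19
Folded: E
Pot levels (distinct totals of non-folded players): 19, 30, 38, 86
Layer 1-19: 19 each from A, B, C, D, F = 19*5 = 95 chips; eligible A, B, C, D, F
Layer 20-30: 11 each from A, B, C, D = 11*4 = 44 chips; eligible A, B, C, D
Layer 31-38: 8 each from A, B, C = 8*3 = 24 chips; eligible A, B, C
Layer 39-86: 48 each from A, C = 48*2 = 96 chips; eligible A, C

Pot 1: 95 chips, eligible: A, B, C, D, F
Pot 2: 44 chips, eligible: A, B, C, D
Pot 3: 24 chips, eligible: A, B, C
Pot 4: 96 chips, eligible: A, C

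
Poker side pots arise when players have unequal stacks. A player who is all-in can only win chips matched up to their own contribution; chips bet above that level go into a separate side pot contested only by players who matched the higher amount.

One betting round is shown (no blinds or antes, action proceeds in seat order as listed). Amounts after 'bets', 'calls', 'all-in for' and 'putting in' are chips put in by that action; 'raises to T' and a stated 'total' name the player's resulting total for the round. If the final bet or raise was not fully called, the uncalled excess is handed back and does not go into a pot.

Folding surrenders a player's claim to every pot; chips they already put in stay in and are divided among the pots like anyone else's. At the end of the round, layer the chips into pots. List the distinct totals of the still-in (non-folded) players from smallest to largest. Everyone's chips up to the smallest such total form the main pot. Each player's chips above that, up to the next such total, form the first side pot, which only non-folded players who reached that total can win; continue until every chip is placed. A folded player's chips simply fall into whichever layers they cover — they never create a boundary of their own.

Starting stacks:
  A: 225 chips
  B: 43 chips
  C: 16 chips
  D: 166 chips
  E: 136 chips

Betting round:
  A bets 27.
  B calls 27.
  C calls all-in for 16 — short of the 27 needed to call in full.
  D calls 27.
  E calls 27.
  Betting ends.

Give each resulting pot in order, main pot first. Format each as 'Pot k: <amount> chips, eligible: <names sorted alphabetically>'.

Pot 1: 80 chips, eligible: A, B, C, D, E
Pot 2: 44 chips, eligible: A, B, D, E

Derivation:
Contributions: A=27, B=27, C=16, D=27, E=27
Pot levels (distinct totals of non-folded players): 16, 27
Layer 1-16: 16 each from A, B, C, D, E = 16*5 = 80 chips; eligible A, B, C, D, E
Layer 17-27: 11 each from A, B, D, E = 11*4 = 44 chips; eligible A, B, D, E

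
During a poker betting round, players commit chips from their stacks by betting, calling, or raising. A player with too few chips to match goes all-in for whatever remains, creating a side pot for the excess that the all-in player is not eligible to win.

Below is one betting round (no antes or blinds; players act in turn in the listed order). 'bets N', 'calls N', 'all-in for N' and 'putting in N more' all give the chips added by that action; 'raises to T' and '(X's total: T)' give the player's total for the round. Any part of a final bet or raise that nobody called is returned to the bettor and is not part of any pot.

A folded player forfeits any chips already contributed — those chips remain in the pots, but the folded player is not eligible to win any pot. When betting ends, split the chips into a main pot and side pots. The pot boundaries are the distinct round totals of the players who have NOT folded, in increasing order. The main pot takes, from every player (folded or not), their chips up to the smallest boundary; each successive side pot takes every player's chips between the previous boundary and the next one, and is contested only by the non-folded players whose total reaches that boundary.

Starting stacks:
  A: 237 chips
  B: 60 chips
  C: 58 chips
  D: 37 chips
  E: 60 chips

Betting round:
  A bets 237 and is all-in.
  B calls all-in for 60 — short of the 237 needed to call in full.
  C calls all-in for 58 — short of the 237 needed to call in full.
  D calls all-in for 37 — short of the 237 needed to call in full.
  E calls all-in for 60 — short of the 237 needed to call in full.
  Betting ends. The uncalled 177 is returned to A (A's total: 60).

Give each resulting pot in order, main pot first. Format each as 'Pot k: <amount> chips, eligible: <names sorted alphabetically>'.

Contributions (after 177 returned to A): A=60, B=60, C=58, D=37, E=60
Pot levels (distinct totals of non-folded players): 37, 58, 60
Layer 1-37: 37 each from A, B, C, D, E = 37*5 = 185 chips; eligible A, B, C, D, E
Layer 38-58: 21 each from A, B, C, E = 21*4 = 84 chips; eligible A, B, C, E
Layer 59-60: 2 each from A, B, E = 2*3 = 6 chips; eligible A, B, E

Pot 1: 185 chips, eligible: A, B, C, D, E
Pot 2: 84 chips, eligible: A, B, C, E
Pot 3: 6 chips, eligible: A, B, E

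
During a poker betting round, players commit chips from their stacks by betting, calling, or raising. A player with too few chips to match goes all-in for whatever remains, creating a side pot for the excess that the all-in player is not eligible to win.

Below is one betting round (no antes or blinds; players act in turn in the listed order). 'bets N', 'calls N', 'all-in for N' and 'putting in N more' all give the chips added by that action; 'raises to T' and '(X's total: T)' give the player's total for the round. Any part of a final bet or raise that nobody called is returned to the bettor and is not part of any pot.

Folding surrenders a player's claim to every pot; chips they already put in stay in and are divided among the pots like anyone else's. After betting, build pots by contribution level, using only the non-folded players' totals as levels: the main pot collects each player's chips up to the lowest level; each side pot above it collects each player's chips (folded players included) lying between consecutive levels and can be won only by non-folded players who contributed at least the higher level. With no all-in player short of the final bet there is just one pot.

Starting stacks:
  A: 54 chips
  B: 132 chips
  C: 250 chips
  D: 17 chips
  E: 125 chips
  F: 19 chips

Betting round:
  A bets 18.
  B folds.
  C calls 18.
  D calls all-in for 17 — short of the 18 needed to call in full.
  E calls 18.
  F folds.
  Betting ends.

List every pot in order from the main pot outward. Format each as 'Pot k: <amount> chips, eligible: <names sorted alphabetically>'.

Pot 1: 68 chips, eligible: A, C, D, E
Pot 2: 3 chips, eligible: A, C, E

Derivation:
Contributions: A=18, C=18, D=17, E=18
Folded: B, F
Pot levels (distinct totals of non-folded players): 17, 18
Layer 1-17: 17 each from A, C, D, E = 17*4 = 68 chips; eligible A, C, D, E
Layer 18-18: 1 each from A, C, E = 1*3 = 3 chips; eligible A, C, E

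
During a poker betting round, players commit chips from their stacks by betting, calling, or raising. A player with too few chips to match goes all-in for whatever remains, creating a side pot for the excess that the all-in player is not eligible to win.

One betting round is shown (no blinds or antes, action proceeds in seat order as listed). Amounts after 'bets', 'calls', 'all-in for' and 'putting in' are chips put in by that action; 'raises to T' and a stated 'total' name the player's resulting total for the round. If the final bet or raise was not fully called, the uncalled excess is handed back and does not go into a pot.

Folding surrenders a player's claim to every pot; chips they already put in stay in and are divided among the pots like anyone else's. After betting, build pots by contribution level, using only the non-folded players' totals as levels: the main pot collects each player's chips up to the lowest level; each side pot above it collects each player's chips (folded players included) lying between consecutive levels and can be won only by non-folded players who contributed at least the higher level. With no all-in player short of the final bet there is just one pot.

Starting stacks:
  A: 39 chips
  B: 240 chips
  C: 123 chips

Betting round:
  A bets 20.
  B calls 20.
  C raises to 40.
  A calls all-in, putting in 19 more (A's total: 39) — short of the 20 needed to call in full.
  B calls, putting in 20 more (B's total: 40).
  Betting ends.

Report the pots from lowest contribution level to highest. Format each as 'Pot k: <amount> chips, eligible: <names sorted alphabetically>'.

Contributions: A=39, B=40, C=40
Pot levels (distinct totals of non-folded players): 39, 40
Layer 1-39: 39 each from A, B, C = 39*3 = 117 chips; eligible A, B, C
Layer 40-40: 1 each from B, C = 1*2 = 2 chips; eligible B, C

Pot 1: 117 chips, eligible: A, B, C
Pot 2: 2 chips, eligible: B, C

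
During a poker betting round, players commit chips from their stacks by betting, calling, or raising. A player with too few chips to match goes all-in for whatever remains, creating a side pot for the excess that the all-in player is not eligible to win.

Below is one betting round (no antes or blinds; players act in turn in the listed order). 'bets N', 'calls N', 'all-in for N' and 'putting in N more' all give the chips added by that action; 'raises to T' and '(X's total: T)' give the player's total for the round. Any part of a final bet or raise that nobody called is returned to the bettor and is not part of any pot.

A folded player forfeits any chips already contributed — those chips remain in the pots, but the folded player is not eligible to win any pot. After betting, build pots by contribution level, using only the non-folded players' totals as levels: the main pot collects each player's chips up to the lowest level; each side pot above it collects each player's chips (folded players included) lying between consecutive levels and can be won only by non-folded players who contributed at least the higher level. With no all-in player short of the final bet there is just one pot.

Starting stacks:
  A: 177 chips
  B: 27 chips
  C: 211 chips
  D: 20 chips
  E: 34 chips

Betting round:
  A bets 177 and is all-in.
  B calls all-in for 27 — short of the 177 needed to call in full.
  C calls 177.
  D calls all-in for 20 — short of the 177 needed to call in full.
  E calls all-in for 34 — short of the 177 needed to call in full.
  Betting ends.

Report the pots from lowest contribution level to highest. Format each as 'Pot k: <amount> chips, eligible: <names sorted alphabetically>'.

Pot 1: 100 chips, eligible: A, B, C, D, E
Pot 2: 28 chips, eligible: A, B, C, E
Pot 3: 21 chips, eligible: A, C, E
Pot 4: 286 chips, eligible: A, C

Derivation:
Contributions: A=177, B=27, C=177, D=20, E=34
Pot levels (distinct totals of non-folded players): 20, 27, 34, 177
Layer 1-20: 20 each from A, B, C, D, E = 20*5 = 100 chips; eligible A, B, C, D, E
Layer 21-27: 7 each from A, B, C, E = 7*4 = 28 chips; eligible A, B, C, E
Layer 28-34: 7 each from A, C, E = 7*3 = 21 chips; eligible A, C, E
Layer 35-177: 143 each from A, C = 143*2 = 286 chips; eligible A, C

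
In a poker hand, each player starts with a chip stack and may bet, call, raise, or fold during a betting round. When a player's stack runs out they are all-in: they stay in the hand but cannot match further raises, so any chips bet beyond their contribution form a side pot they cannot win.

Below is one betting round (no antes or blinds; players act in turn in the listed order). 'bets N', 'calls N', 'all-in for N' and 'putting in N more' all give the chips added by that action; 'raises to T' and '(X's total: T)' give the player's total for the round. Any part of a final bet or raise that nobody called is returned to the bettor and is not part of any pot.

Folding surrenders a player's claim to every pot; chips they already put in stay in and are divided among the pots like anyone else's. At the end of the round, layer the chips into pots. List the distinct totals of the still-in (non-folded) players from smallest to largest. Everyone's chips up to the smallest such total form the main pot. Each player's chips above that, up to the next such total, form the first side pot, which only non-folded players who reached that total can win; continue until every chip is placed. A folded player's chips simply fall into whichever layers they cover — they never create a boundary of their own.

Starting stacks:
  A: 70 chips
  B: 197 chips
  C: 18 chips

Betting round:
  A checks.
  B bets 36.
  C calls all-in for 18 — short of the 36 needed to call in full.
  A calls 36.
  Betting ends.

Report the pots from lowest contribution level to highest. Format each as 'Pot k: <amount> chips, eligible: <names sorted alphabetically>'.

Pot 1: 54 chips, eligible: A, B, C
Pot 2: 36 chips, eligible: A, B

Derivation:
Contributions: A=36, B=36, C=18
Pot levels (distinct totals of non-folded players): 18, 36
Layer 1-18: 18 each from A, B, C = 18*3 = 54 chips; eligible A, B, C
Layer 19-36: 18 each from A, B = 18*2 = 36 chips; eligible A, B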